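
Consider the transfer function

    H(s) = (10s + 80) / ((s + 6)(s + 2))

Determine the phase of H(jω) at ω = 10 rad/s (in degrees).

∠H(j10) ≈ -86.39°

At s = j10: numerator = 80 + j100, denominator = -88 + j80.
∠H = ∠num − ∠den = 51.340° − (137.73°) = -86.39°.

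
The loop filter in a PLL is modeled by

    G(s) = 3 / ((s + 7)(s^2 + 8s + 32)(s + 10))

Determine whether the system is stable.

The poles can be read from the denominator factors: s = -7, -4 ± 4j, -10.
Since all poles lie strictly in the left half-plane, the system is stable.

stable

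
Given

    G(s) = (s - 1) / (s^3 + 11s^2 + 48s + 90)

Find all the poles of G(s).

s = -3 + 3j, -3 - 3j, -5

The poles are the roots of the denominator s^3 + 11s^2 + 48s + 90 = 0.
Trying s = -5: the polynomial evaluates to 0, so (s + 5) is a factor.
Dividing out leaves s^2 + 6s + 18 = 0.
The quadratic formula then gives s = -3 ± 3j.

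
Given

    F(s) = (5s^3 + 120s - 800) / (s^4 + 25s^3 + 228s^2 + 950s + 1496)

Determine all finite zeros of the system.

s = 4, -2 ± 6j

Set the numerator to zero: 5s^3 + 120s - 800 = 0, i.e. 5·(s^3 + 24s - 160) = 0.
Factoring: (s - 4)(s^2 + 4s + 40) = 0.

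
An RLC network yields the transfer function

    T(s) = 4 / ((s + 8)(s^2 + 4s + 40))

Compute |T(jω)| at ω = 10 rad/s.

Substitute s = j10: numerator = 4, denominator = -880 - j280.
|T(j10)| = |4| / |-880 - j280| = 4 / 923.47 ≈ 0.004331.

|T(j10)| ≈ 0.004331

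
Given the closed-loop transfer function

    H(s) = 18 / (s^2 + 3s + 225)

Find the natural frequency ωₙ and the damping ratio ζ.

Compare the denominator to the standard form s^2 + 2ζωₙs + ωₙ².
ωₙ² = 225, so ωₙ = 15 rad/s.
2ζωₙ = 3, so ζ = 3/(2·15) = 0.1.

ωₙ = 15 rad/s, ζ = 0.1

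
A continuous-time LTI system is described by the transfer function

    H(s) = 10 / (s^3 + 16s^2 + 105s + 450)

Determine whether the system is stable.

The denominator s^3 + 16s^2 + 105s + 450 factors as (s^2 + 6s + 45)(s + 10), giving poles at s = -3 + 6j, -3 - 6j, -10.
Since all poles lie strictly in the left half-plane, the system is stable.

stable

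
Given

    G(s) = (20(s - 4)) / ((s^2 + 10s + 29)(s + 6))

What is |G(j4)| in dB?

Substitute s = j4: numerator = -80 + j80, denominator = -82 + j292.
|G(j4)| = |-80 + j80| / |-82 + j292| = 113.14 / 303.30 ≈ 0.3730.
In decibels: 20·log₁₀(0.3730) ≈ -8.57 dB.

|G(j4)|_dB ≈ -8.57 dB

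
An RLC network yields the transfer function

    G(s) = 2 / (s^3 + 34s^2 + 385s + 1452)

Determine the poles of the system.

s = -11, -11, -12

The poles are the roots of the denominator s^3 + 34s^2 + 385s + 1452 = 0.
Trying s = -11: the polynomial evaluates to 0, so (s + 11) is a factor.
Dividing out leaves s^2 + 23s + 132 = 0.
Factoring the quadratic: (s + 11)(s + 12) = 0.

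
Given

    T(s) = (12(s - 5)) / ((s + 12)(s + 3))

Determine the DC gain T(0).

T(0) = -5/3 ≈ -1.667

At s = 0 each factor (s + a) contributes a and each (s^2 + bs + c) contributes c.
T(0) = 12·(-5) / ((12) · (3)) = -60/36 = -5/3.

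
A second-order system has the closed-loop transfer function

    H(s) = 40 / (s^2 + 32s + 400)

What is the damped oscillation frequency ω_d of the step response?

ω_d = 12 rad/s

Comparing s^2 + 32s + 400 to s^2 + 2ζωₙs + ωₙ²: ωₙ = 20 rad/s and ζ = 32/(2·20) = 0.8.
ζωₙ = 32/2 = 16, so ω_d = ωₙ√(1−ζ²) = √(ωₙ² − (ζωₙ)²) = √(400 − 16²) = √144 = 12 rad/s.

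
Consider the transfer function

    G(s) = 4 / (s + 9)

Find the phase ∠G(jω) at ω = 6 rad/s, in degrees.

∠G(j6) ≈ -33.69°

At s = j6: numerator = 4, denominator = 9 + j6.
∠G = ∠num − ∠den = 0° − (33.690°) = -33.69°.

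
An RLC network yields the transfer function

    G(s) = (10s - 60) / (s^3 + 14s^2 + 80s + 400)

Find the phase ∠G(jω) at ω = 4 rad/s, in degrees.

At s = j4: numerator = -60 + j40, denominator = 176 + j256.
∠G = ∠num − ∠den = 146.31° − (55.491°) = 90.82°.

∠G(j4) ≈ 90.82°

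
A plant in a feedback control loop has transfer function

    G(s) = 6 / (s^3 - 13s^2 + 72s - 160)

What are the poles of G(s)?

The poles are the roots of the denominator s^3 - 13s^2 + 72s - 160 = 0.
Trying s = 5: the polynomial evaluates to 0, so (s - 5) is a factor.
Dividing out leaves s^2 - 8s + 32 = 0.
The quadratic formula then gives s = 4 ± 4j.

s = 4 + 4j, 4 - 4j, 5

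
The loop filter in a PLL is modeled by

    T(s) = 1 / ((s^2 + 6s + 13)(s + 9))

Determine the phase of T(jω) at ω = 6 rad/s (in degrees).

∠T(j6) ≈ -156.3°

At s = j6: numerator = 1, denominator = -423 + j186.
∠T = ∠num − ∠den = 0° − (156.26°) = -156.3°.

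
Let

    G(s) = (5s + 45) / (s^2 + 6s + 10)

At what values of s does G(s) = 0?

s = -9

Set the numerator to zero: 5s + 45 = 0, i.e. 5·(s + 9) = 0.
So s = -9.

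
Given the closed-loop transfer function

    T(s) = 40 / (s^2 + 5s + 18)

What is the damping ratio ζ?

Compare the denominator to the standard form s^2 + 2ζωₙs + ωₙ².
ωₙ² = 18, so ωₙ = √18 ≈ 4.243 rad/s.
2ζωₙ = 5, so ζ = 5/(2·√18) ≈ 0.5893.
With ζ = 0.5893 the response is underdamped.

ζ ≈ 0.5893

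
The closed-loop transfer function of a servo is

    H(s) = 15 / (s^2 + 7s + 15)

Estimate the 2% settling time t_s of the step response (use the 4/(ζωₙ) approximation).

Comparing s^2 + 7s + 15 to s^2 + 2ζωₙs + ωₙ²: ωₙ = √15 ≈ 3.873 rad/s and ζ = 7/(2·√15) ≈ 0.9037.
ζωₙ = 7/2 = 3.5, so t_s ≈ 4/(ζωₙ) = 4/3.5 ≈ 1.143 s.

t_s ≈ 1.143 s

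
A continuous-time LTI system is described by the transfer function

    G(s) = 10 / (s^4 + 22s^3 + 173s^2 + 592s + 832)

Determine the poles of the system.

The poles are the roots of the denominator s^4 + 22s^3 + 173s^2 + 592s + 832 = 0.
Trying s = -8: the polynomial evaluates to 0, so (s + 8) is a factor.
Dividing out leaves s^3 + 14s^2 + 61s + 104 = 0.
This factors further as (s^2 + 6s + 13)(s + 8) = 0.

s = -3 + 2j, -3 - 2j, -8, -8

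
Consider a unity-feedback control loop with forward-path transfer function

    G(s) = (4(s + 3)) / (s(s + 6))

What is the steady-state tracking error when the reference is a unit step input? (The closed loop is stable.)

e_ss = 0

G(s) has one pole at the origin.
This is a Type 1 system; for a step input the steady-state error is zero.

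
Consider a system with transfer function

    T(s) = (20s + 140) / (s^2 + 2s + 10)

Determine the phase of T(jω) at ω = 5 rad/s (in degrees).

∠T(j5) ≈ -110.8°

At s = j5: numerator = 140 + j100, denominator = -15 + j10.
∠T = ∠num − ∠den = 35.538° − (146.31°) = -110.8°.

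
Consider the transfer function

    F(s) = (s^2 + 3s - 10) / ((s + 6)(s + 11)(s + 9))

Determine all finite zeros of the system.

s = -5, 2

Set the numerator to zero: s^2 + 3s - 10 = 0.
Factoring: (s + 5)(s - 2) = 0.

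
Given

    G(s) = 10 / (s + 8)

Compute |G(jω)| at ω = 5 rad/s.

|G(j5)| ≈ 1.060

Substitute s = j5: numerator = 10, denominator = 8 + j5.
|G(j5)| = |10| / |8 + j5| = 10 / 9.4340 ≈ 1.060.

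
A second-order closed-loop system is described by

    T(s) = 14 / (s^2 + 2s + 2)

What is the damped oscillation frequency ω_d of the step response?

Comparing s^2 + 2s + 2 to s^2 + 2ζωₙs + ωₙ²: ωₙ = √2 ≈ 1.414 rad/s and ζ = 2/(2·√2) ≈ 0.7071.
ζωₙ = 2/2 = 1, so ω_d = ωₙ√(1−ζ²) = √(ωₙ² − (ζωₙ)²) = √(2 − 1²) = √1 = 1 rad/s.

ω_d = 1 rad/s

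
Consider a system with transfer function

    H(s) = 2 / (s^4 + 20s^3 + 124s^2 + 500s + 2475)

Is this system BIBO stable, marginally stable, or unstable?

marginally stable

The denominator s^4 + 20s^3 + 124s^2 + 500s + 2475 factors as (s^2 + 25)(s + 9)(s + 11), giving poles at s = ±5j, -9, -11.
Since the simple pole(s) at s = ±5j lie on the jω-axis with none in the right half-plane, the system is marginally stable.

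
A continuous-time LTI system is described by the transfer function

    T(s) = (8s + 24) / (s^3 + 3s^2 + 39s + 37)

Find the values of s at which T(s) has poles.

The poles are the roots of the denominator s^3 + 3s^2 + 39s + 37 = 0.
Trying s = -1: the polynomial evaluates to 0, so (s + 1) is a factor.
Dividing out leaves s^2 + 2s + 37 = 0.
The quadratic formula then gives s = -1 ± 6j.

s = -1 + 6j, -1 - 6j, -1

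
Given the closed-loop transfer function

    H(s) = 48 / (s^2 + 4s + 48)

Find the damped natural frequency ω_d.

ω_d ≈ 6.633 rad/s

Comparing s^2 + 4s + 48 to s^2 + 2ζωₙs + ωₙ²: ωₙ = √48 ≈ 6.928 rad/s and ζ = 4/(2·√48) ≈ 0.2887.
ζωₙ = 4/2 = 2, so ω_d = ωₙ√(1−ζ²) = √(ωₙ² − (ζωₙ)²) = √(48 − 2²) = √44 ≈ 6.633 rad/s.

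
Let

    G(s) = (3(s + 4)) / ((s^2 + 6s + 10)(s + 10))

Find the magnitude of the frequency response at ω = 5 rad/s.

|G(j5)| ≈ 0.05122

Substitute s = j5: numerator = 12 + j15, denominator = -300 + j225.
|G(j5)| = |12 + j15| / |-300 + j225| = 19.209 / 375 ≈ 0.05122.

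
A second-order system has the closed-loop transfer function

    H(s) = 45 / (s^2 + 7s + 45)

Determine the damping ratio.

Compare the denominator to the standard form s^2 + 2ζωₙs + ωₙ².
ωₙ² = 45, so ωₙ = √45 ≈ 6.708 rad/s.
2ζωₙ = 7, so ζ = 7/(2·√45) ≈ 0.5217.
With ζ = 0.5217 the response is underdamped.

ζ ≈ 0.5217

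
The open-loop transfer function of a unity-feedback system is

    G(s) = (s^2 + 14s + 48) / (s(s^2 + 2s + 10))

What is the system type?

Type 1

The denominator has 1 factor of s at the origin (free integrator), so this is a Type 1 system.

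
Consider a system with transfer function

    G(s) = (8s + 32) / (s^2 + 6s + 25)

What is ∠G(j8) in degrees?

At s = j8: numerator = 32 + j64, denominator = -39 + j48.
∠G = ∠num − ∠den = 63.435° − (129.09°) = -65.66°.

∠G(j8) ≈ -65.66°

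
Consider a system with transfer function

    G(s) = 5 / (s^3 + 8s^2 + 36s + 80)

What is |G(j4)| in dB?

|G(j4)|_dB ≈ -25.4 dB

Substitute s = j4: numerator = 5, denominator = -48 + j80.
|G(j4)| = |5| / |-48 + j80| = 5 / 93.295 ≈ 0.05359.
In decibels: 20·log₁₀(0.05359) ≈ -25.4 dB.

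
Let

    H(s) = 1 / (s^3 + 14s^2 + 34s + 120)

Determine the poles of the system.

s = -1 ± 3j, -12

The poles are the roots of the denominator s^3 + 14s^2 + 34s + 120 = 0.
Trying s = -12: the polynomial evaluates to 0, so (s + 12) is a factor.
Dividing out leaves s^2 + 2s + 10 = 0.
The quadratic formula then gives s = -1 ± 3j.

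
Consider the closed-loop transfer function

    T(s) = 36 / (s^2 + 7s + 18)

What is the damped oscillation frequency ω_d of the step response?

ω_d ≈ 2.398 rad/s

Comparing s^2 + 7s + 18 to s^2 + 2ζωₙs + ωₙ²: ωₙ = √18 ≈ 4.243 rad/s and ζ = 7/(2·√18) ≈ 0.8250.
ζωₙ = 7/2 = 3.5, so ω_d = ωₙ√(1−ζ²) = √(ωₙ² − (ζωₙ)²) = √(18 − 3.5²) = √5.75 ≈ 2.398 rad/s.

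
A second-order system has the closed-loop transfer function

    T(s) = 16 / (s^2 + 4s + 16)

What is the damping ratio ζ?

Compare the denominator to the standard form s^2 + 2ζωₙs + ωₙ².
ωₙ² = 16, so ωₙ = 4 rad/s.
2ζωₙ = 4, so ζ = 4/(2·4) = 0.5.
With ζ = 0.5 the response is underdamped.

ζ = 0.5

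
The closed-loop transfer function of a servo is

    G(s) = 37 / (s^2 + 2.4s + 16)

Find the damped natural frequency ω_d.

Comparing s^2 + 2.4s + 16 to s^2 + 2ζωₙs + ωₙ²: ωₙ = 4 rad/s and ζ = 2.4/(2·4) = 0.3.
ζωₙ = 2.4/2 = 1.2, so ω_d = ωₙ√(1−ζ²) = √(ωₙ² − (ζωₙ)²) = √(16 − 1.2²) = √14.56 ≈ 3.816 rad/s.

ω_d ≈ 3.816 rad/s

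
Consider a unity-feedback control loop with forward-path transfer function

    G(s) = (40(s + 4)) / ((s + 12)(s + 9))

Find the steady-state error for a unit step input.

e_ss = 0.4030

G(s) has no poles at the origin.
This is a Type 0 system. Kp = lim_{s→0} G(s) = 160/108 = 40/27.
e_ss = 1/(1 + Kp) = 1/(1 + 40/27) = 27/67 ≈ 0.4030.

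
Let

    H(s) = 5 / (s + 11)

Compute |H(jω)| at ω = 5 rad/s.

Substitute s = j5: numerator = 5, denominator = 11 + j5.
|H(j5)| = |5| / |11 + j5| = 5 / 12.083 ≈ 0.4138.

|H(j5)| ≈ 0.4138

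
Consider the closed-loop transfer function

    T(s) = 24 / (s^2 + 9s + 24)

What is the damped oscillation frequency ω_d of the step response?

ω_d ≈ 1.936 rad/s

Comparing s^2 + 9s + 24 to s^2 + 2ζωₙs + ωₙ²: ωₙ = √24 ≈ 4.899 rad/s and ζ = 9/(2·√24) ≈ 0.9186.
ζωₙ = 9/2 = 4.5, so ω_d = ωₙ√(1−ζ²) = √(ωₙ² − (ζωₙ)²) = √(24 − 4.5²) = √3.75 ≈ 1.936 rad/s.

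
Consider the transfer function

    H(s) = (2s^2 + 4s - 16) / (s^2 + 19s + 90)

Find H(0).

H(0) = -8/45 ≈ -0.1778

Set s = 0: H(0) = (-16) / (90) = -8/45.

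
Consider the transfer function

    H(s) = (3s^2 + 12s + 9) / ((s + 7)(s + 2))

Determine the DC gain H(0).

H(0) = 9/14 ≈ 0.6429

Set s = 0: H(0) = (9) / (14) = 9/14.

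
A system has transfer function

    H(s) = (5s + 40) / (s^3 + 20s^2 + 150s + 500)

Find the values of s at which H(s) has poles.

s = -5 + 5j, -5 - 5j, -10

The poles are the roots of the denominator s^3 + 20s^2 + 150s + 500 = 0.
Trying s = -10: the polynomial evaluates to 0, so (s + 10) is a factor.
Dividing out leaves s^2 + 10s + 50 = 0.
The quadratic formula then gives s = -5 ± 5j.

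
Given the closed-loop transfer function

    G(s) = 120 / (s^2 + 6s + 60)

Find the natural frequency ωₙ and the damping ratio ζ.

ωₙ ≈ 7.746 rad/s, ζ ≈ 0.3873

Compare the denominator to the standard form s^2 + 2ζωₙs + ωₙ².
ωₙ² = 60, so ωₙ = √60 ≈ 7.746 rad/s.
2ζωₙ = 6, so ζ = 6/(2·√60) ≈ 0.3873.
With ζ = 0.3873 the response is underdamped.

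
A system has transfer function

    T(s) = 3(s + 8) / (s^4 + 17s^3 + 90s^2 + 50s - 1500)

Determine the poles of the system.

s = -5 ± 5j, -10, 3

The poles are the roots of the denominator s^4 + 17s^3 + 90s^2 + 50s - 1500 = 0.
Trying s = -10: the polynomial evaluates to 0, so (s + 10) is a factor.
Dividing out leaves s^3 + 7s^2 + 20s - 150 = 0.
This factors further as (s^2 + 10s + 50)(s - 3) = 0.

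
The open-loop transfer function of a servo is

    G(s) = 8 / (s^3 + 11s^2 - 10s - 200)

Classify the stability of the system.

unstable

The denominator s^3 + 11s^2 - 10s - 200 factors as (s + 5)(s - 4)(s + 10), giving poles at s = -5, 4, -10.
Since the pole(s) at s = 4 lie in the right half-plane, the system is unstable.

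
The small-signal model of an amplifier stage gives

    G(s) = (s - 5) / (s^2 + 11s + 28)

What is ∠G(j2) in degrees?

∠G(j2) ≈ 115.7°

At s = j2: numerator = -5 + j2, denominator = 24 + j22.
∠G = ∠num − ∠den = 158.20° − (42.510°) = 115.7°.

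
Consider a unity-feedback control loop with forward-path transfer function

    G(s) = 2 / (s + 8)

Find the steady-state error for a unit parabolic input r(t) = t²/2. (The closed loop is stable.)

G(s) has no poles at the origin.
This is a Type 0 system; Ka = lim_{s→0} s^2·G(s) = 0, so the steady-state error for a parabola input is infinite.

e_ss = ∞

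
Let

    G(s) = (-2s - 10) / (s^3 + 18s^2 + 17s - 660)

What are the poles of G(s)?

The poles are the roots of the denominator s^3 + 18s^2 + 17s - 660 = 0.
Trying s = 5: the polynomial evaluates to 0, so (s - 5) is a factor.
Dividing out leaves s^2 + 23s + 132 = 0.
Factoring the quadratic: (s + 11)(s + 12) = 0.

s = 5, -11, -12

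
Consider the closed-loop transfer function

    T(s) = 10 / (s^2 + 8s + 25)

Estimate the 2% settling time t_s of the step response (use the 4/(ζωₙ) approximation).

t_s ≈ 1 s

Comparing s^2 + 8s + 25 to s^2 + 2ζωₙs + ωₙ²: ωₙ = 5 rad/s and ζ = 8/(2·5) = 0.8.
ζωₙ = 8/2 = 4, so t_s ≈ 4/(ζωₙ) = 4/4 = 1 s.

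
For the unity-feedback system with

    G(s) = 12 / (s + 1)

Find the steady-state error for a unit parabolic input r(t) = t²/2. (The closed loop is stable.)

G(s) has no poles at the origin.
This is a Type 0 system; Ka = lim_{s→0} s^2·G(s) = 0, so the steady-state error for a parabola input is infinite.

e_ss = ∞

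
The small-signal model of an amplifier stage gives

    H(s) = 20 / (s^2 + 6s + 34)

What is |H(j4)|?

|H(j4)| ≈ 0.6667

Substitute s = j4: numerator = 20, denominator = 18 + j24.
|H(j4)| = |20| / |18 + j24| = 20 / 30 ≈ 0.6667.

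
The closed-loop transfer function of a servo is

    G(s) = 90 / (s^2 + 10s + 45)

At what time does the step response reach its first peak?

Comparing s^2 + 10s + 45 to s^2 + 2ζωₙs + ωₙ²: ωₙ = √45 ≈ 6.708 rad/s and ζ = 10/(2·√45) ≈ 0.7454.
ζωₙ = 10/2 = 5, so ω_d = ωₙ√(1−ζ²) = √(ωₙ² − (ζωₙ)²) = √(45 − 5²) = √20 ≈ 4.472 rad/s.
t_p = π/ω_d = π/4.472 ≈ 0.7025 s.

t_p ≈ 0.7025 s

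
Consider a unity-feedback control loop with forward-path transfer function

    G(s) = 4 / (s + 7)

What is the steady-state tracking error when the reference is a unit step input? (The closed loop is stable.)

G(s) has no poles at the origin.
This is a Type 0 system. Kp = lim_{s→0} G(s) = 4/7.
e_ss = 1/(1 + Kp) = 1/(1 + 4/7) = 7/11 ≈ 0.6364.

e_ss = 0.6364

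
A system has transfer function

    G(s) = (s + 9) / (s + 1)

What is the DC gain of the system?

At s = 0 each factor (s + a) contributes a and each (s^2 + bs + c) contributes c.
G(0) = 1·(9) / ((1)) = 9/1 = 9.

G(0) = 9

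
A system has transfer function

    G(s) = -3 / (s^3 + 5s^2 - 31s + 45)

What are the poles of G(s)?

s = 2 ± j, -9

The poles are the roots of the denominator s^3 + 5s^2 - 31s + 45 = 0.
Trying s = -9: the polynomial evaluates to 0, so (s + 9) is a factor.
Dividing out leaves s^2 - 4s + 5 = 0.
The quadratic formula then gives s = 2 ± 1j.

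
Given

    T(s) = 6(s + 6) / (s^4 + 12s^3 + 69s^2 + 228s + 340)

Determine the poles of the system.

The poles are the roots of the denominator s^4 + 12s^3 + 69s^2 + 228s + 340 = 0.
No real roots exist; factor into two real quadratics: (s^2 + 4s + 20)(s^2 + 8s + 17) = 0.
Each quadratic gives a conjugate pair via the quadratic formula.

s = -2 + 4j, -2 - 4j, -4 + j, -4 - j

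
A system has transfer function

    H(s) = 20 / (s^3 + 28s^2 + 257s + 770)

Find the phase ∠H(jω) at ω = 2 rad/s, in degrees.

∠H(j2) ≈ -37.56°

At s = j2: numerator = 20, denominator = 658 + j506.
∠H = ∠num − ∠den = 0° − (37.560°) = -37.56°.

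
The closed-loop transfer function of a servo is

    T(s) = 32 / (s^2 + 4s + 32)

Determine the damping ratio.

Compare the denominator to the standard form s^2 + 2ζωₙs + ωₙ².
ωₙ² = 32, so ωₙ = √32 ≈ 5.657 rad/s.
2ζωₙ = 4, so ζ = 4/(2·√32) ≈ 0.3536.

ζ ≈ 0.3536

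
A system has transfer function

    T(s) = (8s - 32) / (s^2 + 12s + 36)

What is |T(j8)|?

Substitute s = j8: numerator = -32 + j64, denominator = -28 + j96.
|T(j8)| = |-32 + j64| / |-28 + j96| = 71.554 / 100 ≈ 0.7155.

|T(j8)| ≈ 0.7155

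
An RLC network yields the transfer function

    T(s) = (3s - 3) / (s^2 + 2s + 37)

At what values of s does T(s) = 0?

Set the numerator to zero: 3s - 3 = 0, i.e. 3·(s - 1) = 0.
So s = 1.

s = 1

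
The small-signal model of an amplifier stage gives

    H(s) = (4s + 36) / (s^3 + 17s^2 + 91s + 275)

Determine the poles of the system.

The poles are the roots of the denominator s^3 + 17s^2 + 91s + 275 = 0.
Trying s = -11: the polynomial evaluates to 0, so (s + 11) is a factor.
Dividing out leaves s^2 + 6s + 25 = 0.
The quadratic formula then gives s = -3 ± 4j.

s = -3 + 4j, -3 - 4j, -11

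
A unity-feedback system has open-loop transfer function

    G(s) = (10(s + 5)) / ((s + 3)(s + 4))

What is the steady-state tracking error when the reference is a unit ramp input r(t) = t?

G(s) has no poles at the origin.
This is a Type 0 system; Kv = lim_{s→0} s·G(s) = 0, so the steady-state error for a ramp input is infinite.

e_ss = ∞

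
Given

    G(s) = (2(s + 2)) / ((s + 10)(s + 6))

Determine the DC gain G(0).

G(0) = 1/15 ≈ 0.06667

At s = 0 each factor (s + a) contributes a and each (s^2 + bs + c) contributes c.
G(0) = 2·(2) / ((10) · (6)) = 4/60 = 1/15.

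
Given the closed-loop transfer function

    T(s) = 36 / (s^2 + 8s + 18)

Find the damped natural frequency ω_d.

Comparing s^2 + 8s + 18 to s^2 + 2ζωₙs + ωₙ²: ωₙ = √18 ≈ 4.243 rad/s and ζ = 8/(2·√18) ≈ 0.9428.
ζωₙ = 8/2 = 4, so ω_d = ωₙ√(1−ζ²) = √(ωₙ² − (ζωₙ)²) = √(18 − 4²) = √2 ≈ 1.414 rad/s.

ω_d ≈ 1.414 rad/s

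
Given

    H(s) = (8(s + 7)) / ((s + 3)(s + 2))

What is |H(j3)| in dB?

|H(j3)|_dB ≈ 12.0 dB

Substitute s = j3: numerator = 56 + j24, denominator = -3 + j15.
|H(j3)| = |56 + j24| / |-3 + j15| = 60.926 / 15.297 ≈ 3.983.
In decibels: 20·log₁₀(3.983) ≈ 12.0 dB.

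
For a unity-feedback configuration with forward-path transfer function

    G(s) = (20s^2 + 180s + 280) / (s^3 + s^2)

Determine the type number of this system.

Type 2

Factor s from the denominator: s^3 + s^2 = s^2·(s + 1).
There are 2 poles at the origin, so the system is Type 2.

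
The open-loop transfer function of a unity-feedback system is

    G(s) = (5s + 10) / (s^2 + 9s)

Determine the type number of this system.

Factor s from the denominator: s^2 + 9s = s·(s + 9).
There is 1 pole at the origin, so the system is Type 1.

Type 1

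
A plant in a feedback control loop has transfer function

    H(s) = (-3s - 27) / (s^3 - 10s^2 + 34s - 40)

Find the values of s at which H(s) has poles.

The poles are the roots of the denominator s^3 - 10s^2 + 34s - 40 = 0.
Trying s = 4: the polynomial evaluates to 0, so (s - 4) is a factor.
Dividing out leaves s^2 - 6s + 10 = 0.
The quadratic formula then gives s = 3 ± 1j.

s = 3 + j, 3 - j, 4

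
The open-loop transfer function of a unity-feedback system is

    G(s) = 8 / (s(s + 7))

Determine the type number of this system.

Type 1

The denominator has 1 factor of s at the origin (free integrator), so this is a Type 1 system.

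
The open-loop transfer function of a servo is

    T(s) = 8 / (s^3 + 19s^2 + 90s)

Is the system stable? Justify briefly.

marginally stable

The denominator s^3 + 19s^2 + 90s factors as s(s + 10)(s + 9), giving poles at s = 0, -10, -9.
Since the simple pole(s) at s = 0 lie on the jω-axis with none in the right half-plane, the system is marginally stable.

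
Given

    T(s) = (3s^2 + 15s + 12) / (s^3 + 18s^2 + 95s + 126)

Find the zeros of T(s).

Set the numerator to zero: 3s^2 + 15s + 12 = 0, i.e. 3·(s^2 + 5s + 4) = 0.
Factoring: (s + 4)(s + 1) = 0.

s = -4, -1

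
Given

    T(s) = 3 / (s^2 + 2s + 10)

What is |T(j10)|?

Substitute s = j10: numerator = 3, denominator = -90 + j20.
|T(j10)| = |3| / |-90 + j20| = 3 / 92.195 ≈ 0.03254.

|T(j10)| ≈ 0.03254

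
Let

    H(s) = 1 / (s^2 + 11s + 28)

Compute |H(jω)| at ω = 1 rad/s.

Substitute s = j1: numerator = 1, denominator = 27 + j11.
|H(j1)| = |1| / |27 + j11| = 1 / 29.155 ≈ 0.03430.

|H(j1)| ≈ 0.03430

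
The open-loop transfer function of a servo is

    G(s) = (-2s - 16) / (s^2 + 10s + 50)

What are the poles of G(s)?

s = -5 ± 5j

The poles are the roots of the denominator s^2 + 10s + 50 = 0.
Using the quadratic formula: s = (-10 ± √(-100))/2 = -5 ± 5j.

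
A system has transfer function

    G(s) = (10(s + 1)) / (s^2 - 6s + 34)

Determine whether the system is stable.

unstable

The poles can be read from the denominator factors: s = 3 + 5j, 3 - 5j.
Since the pole(s) at s = 3 ± 5j lie in the right half-plane, the system is unstable.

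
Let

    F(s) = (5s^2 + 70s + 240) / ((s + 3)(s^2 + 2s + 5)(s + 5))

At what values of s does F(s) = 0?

s = -8, -6

Set the numerator to zero: 5s^2 + 70s + 240 = 0, i.e. 5·(s^2 + 14s + 48) = 0.
Factoring: (s + 8)(s + 6) = 0.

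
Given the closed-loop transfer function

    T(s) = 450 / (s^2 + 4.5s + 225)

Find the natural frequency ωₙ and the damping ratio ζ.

ωₙ = 15 rad/s, ζ = 0.15

Compare the denominator to the standard form s^2 + 2ζωₙs + ωₙ².
ωₙ² = 225, so ωₙ = 15 rad/s.
2ζωₙ = 4.5, so ζ = 4.5/(2·15) = 0.15.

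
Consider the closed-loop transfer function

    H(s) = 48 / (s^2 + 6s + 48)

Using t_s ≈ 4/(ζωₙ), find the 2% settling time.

t_s ≈ 1.333 s

Comparing s^2 + 6s + 48 to s^2 + 2ζωₙs + ωₙ²: ωₙ = √48 ≈ 6.928 rad/s and ζ = 6/(2·√48) ≈ 0.4330.
ζωₙ = 6/2 = 3, so t_s ≈ 4/(ζωₙ) = 4/3 ≈ 1.333 s.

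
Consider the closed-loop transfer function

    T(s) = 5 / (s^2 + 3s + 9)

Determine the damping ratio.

Compare the denominator to the standard form s^2 + 2ζωₙs + ωₙ².
ωₙ² = 9, so ωₙ = 3 rad/s.
2ζωₙ = 3, so ζ = 3/(2·3) = 0.5.
With ζ = 0.5 the response is underdamped.

ζ = 0.5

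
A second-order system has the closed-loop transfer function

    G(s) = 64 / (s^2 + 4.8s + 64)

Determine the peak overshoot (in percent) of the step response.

%OS ≈ 37.2%

Comparing s^2 + 4.8s + 64 to s^2 + 2ζωₙs + ωₙ²: ωₙ = 8 rad/s and ζ = 4.8/(2·8) = 0.3.
%OS = 100·exp(−πζ/√(1−ζ²)) = 100·exp(−π·0.3/√(1−0.3²)) ≈ 37.2%.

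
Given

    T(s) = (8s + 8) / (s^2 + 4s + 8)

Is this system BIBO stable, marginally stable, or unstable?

The denominator s^2 + 4s + 8 factors as (s^2 + 4s + 8), giving poles at s = -2 ± 2j.
Since all poles lie strictly in the left half-plane, the system is stable.

stable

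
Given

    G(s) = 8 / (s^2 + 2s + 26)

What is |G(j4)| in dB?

|G(j4)|_dB ≈ -4.09 dB

Substitute s = j4: numerator = 8, denominator = 10 + j8.
|G(j4)| = |8| / |10 + j8| = 8 / 12.806 ≈ 0.6247.
In decibels: 20·log₁₀(0.6247) ≈ -4.09 dB.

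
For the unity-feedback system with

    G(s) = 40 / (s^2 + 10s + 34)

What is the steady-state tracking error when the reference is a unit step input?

G(s) has no poles at the origin.
This is a Type 0 system. Kp = lim_{s→0} G(s) = 40/34 = 20/17.
e_ss = 1/(1 + Kp) = 1/(1 + 20/17) = 17/37 ≈ 0.4595.

e_ss = 0.4595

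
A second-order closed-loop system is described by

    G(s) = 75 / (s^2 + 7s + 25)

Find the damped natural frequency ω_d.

Comparing s^2 + 7s + 25 to s^2 + 2ζωₙs + ωₙ²: ωₙ = 5 rad/s and ζ = 7/(2·5) = 0.7.
ζωₙ = 7/2 = 3.5, so ω_d = ωₙ√(1−ζ²) = √(ωₙ² − (ζωₙ)²) = √(25 − 3.5²) = √12.75 ≈ 3.571 rad/s.

ω_d ≈ 3.571 rad/s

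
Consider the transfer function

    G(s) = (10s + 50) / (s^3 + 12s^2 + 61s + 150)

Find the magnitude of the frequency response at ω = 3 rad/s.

Substitute s = j3: numerator = 50 + j30, denominator = 42 + j156.
|G(j3)| = |50 + j30| / |42 + j156| = 58.310 / 161.55 ≈ 0.3609.

|G(j3)| ≈ 0.3609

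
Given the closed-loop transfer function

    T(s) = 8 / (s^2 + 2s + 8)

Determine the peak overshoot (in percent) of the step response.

Comparing s^2 + 2s + 8 to s^2 + 2ζωₙs + ωₙ²: ωₙ = √8 ≈ 2.828 rad/s and ζ = 2/(2·√8) ≈ 0.3536.
%OS = 100·exp(−πζ/√(1−ζ²)) = 100·exp(−π·0.3536/√(1−0.3536²)) ≈ 30.5%.

%OS ≈ 30.5%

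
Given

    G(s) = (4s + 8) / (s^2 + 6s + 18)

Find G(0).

Set s = 0: G(0) = (8) / (18) = 4/9.

G(0) = 4/9 ≈ 0.4444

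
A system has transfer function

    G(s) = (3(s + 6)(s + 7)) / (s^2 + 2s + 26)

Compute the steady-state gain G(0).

G(0) = 63/13 ≈ 4.846

Set s = 0: G(0) = (126) / (26) = 63/13.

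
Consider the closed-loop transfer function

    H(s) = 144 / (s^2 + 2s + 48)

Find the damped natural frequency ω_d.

ω_d ≈ 6.856 rad/s

Comparing s^2 + 2s + 48 to s^2 + 2ζωₙs + ωₙ²: ωₙ = √48 ≈ 6.928 rad/s and ζ = 2/(2·√48) ≈ 0.1443.
ζωₙ = 2/2 = 1, so ω_d = ωₙ√(1−ζ²) = √(ωₙ² − (ζωₙ)²) = √(48 − 1²) = √47 ≈ 6.856 rad/s.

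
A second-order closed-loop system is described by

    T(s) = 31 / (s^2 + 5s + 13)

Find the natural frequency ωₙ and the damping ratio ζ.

Compare the denominator to the standard form s^2 + 2ζωₙs + ωₙ².
ωₙ² = 13, so ωₙ = √13 ≈ 3.606 rad/s.
2ζωₙ = 5, so ζ = 5/(2·√13) ≈ 0.6934.
With ζ = 0.6934 the response is underdamped.

ωₙ ≈ 3.606 rad/s, ζ ≈ 0.6934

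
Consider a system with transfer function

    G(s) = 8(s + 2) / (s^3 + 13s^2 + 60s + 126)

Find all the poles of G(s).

s = -3 ± 3j, -7

The poles are the roots of the denominator s^3 + 13s^2 + 60s + 126 = 0.
Trying s = -7: the polynomial evaluates to 0, so (s + 7) is a factor.
Dividing out leaves s^2 + 6s + 18 = 0.
The quadratic formula then gives s = -3 ± 3j.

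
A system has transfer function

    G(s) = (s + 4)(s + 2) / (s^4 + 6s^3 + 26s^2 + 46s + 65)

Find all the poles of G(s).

s = -1 ± 2j, -2 ± 3j

The poles are the roots of the denominator s^4 + 6s^3 + 26s^2 + 46s + 65 = 0.
No real roots exist; factor into two real quadratics: (s^2 + 2s + 5)(s^2 + 4s + 13) = 0.
Each quadratic gives a conjugate pair via the quadratic formula.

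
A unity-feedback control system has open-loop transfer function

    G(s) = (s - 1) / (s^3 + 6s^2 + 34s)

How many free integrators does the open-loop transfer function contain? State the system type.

Factor s from the denominator: s^3 + 6s^2 + 34s = s·(s^2 + 6s + 34).
There is 1 pole at the origin, so the system is Type 1.

Type 1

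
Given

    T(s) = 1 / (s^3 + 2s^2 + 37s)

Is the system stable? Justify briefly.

The denominator s^3 + 2s^2 + 37s factors as s(s^2 + 2s + 37), giving poles at s = 0, -1 ± 6j.
Since the simple pole(s) at s = 0 lie on the jω-axis with none in the right half-plane, the system is marginally stable.

marginally stable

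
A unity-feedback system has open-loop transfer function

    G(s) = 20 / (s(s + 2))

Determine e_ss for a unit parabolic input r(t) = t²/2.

G(s) has one pole at the origin.
This is a Type 1 system; Ka = lim_{s→0} s^2·G(s) = 0, so the steady-state error for a parabola input is infinite.

e_ss = ∞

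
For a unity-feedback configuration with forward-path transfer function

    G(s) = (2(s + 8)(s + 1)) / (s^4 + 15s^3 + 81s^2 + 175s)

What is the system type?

The denominator has 1 factor of s at the origin (free integrator), so this is a Type 1 system.

Type 1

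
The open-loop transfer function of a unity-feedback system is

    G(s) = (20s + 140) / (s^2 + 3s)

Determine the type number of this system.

Factor s from the denominator: s^2 + 3s = s·(s + 3).
There is 1 pole at the origin, so the system is Type 1.

Type 1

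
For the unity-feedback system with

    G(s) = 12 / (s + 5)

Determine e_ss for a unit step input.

G(s) has no poles at the origin.
This is a Type 0 system. Kp = lim_{s→0} G(s) = 12/5.
e_ss = 1/(1 + Kp) = 1/(1 + 12/5) = 5/17 ≈ 0.2941.

e_ss = 0.2941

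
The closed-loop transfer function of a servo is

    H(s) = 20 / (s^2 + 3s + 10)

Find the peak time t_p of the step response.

t_p ≈ 1.128 s

Comparing s^2 + 3s + 10 to s^2 + 2ζωₙs + ωₙ²: ωₙ = √10 ≈ 3.162 rad/s and ζ = 3/(2·√10) ≈ 0.4743.
ζωₙ = 3/2 = 1.5, so ω_d = ωₙ√(1−ζ²) = √(ωₙ² − (ζωₙ)²) = √(10 − 1.5²) = √7.75 ≈ 2.784 rad/s.
t_p = π/ω_d = π/2.784 ≈ 1.128 s.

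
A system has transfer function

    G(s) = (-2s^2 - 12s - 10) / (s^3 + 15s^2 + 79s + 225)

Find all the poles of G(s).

The poles are the roots of the denominator s^3 + 15s^2 + 79s + 225 = 0.
Trying s = -9: the polynomial evaluates to 0, so (s + 9) is a factor.
Dividing out leaves s^2 + 6s + 25 = 0.
The quadratic formula then gives s = -3 ± 4j.

s = -3 ± 4j, -9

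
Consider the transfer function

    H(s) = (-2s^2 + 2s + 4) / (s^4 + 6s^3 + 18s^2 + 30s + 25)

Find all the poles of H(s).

s = -1 ± 2j, -2 ± j

The poles are the roots of the denominator s^4 + 6s^3 + 18s^2 + 30s + 25 = 0.
No real roots exist; factor into two real quadratics: (s^2 + 2s + 5)(s^2 + 4s + 5) = 0.
Each quadratic gives a conjugate pair via the quadratic formula.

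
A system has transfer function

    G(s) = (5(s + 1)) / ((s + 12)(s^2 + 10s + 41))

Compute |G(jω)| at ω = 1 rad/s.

|G(j1)| ≈ 0.01424

Substitute s = j1: numerator = 5 + j5, denominator = 470 + j160.
|G(j1)| = |5 + j5| / |470 + j160| = 7.0711 / 496.49 ≈ 0.01424.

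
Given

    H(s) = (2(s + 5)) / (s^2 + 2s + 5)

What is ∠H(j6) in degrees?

∠H(j6) ≈ -108.6°

At s = j6: numerator = 10 + j12, denominator = -31 + j12.
∠H = ∠num − ∠den = 50.194° − (158.84°) = -108.6°.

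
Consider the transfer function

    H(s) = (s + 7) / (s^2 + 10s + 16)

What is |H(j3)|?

|H(j3)| ≈ 0.2472

Substitute s = j3: numerator = 7 + j3, denominator = 7 + j30.
|H(j3)| = |7 + j3| / |7 + j30| = 7.6158 / 30.806 ≈ 0.2472.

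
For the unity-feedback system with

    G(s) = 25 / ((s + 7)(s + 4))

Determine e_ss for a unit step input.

e_ss = 0.5283

G(s) has no poles at the origin.
This is a Type 0 system. Kp = lim_{s→0} G(s) = 25/28.
e_ss = 1/(1 + Kp) = 1/(1 + 25/28) = 28/53 ≈ 0.5283.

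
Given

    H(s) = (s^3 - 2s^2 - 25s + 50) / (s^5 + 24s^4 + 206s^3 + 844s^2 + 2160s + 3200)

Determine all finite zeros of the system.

s = 5, 2, -5

Set the numerator to zero: s^3 - 2s^2 - 25s + 50 = 0.
Factoring: (s - 5)(s - 2)(s + 5) = 0.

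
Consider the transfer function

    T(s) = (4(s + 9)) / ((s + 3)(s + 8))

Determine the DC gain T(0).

At s = 0 each factor (s + a) contributes a and each (s^2 + bs + c) contributes c.
T(0) = 4·(9) / ((3) · (8)) = 36/24 = 3/2.

T(0) = 3/2 ≈ 1.500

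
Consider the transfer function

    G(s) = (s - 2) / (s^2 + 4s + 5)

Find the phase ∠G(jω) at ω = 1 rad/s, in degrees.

∠G(j1) ≈ 108.4°

At s = j1: numerator = -2 + j1, denominator = 4 + j4.
∠G = ∠num − ∠den = 153.43° − (45°) = 108.4°.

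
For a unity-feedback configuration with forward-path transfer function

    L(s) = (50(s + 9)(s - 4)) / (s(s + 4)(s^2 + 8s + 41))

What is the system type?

Type 1

The denominator has 1 factor of s at the origin (free integrator), so this is a Type 1 system.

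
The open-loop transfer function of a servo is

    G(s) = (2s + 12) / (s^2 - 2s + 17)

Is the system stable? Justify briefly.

The denominator s^2 - 2s + 17 factors as (s^2 - 2s + 17), giving poles at s = 1 ± 4j.
Since the pole(s) at s = 1 ± 4j lie in the right half-plane, the system is unstable.

unstable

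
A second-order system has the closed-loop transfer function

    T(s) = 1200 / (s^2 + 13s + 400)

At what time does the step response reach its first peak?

t_p ≈ 0.1661 s

Comparing s^2 + 13s + 400 to s^2 + 2ζωₙs + ωₙ²: ωₙ = 20 rad/s and ζ = 13/(2·20) = 0.325.
ζωₙ = 13/2 = 6.5, so ω_d = ωₙ√(1−ζ²) = √(ωₙ² − (ζωₙ)²) = √(400 − 6.5²) = √357.75 ≈ 18.91 rad/s.
t_p = π/ω_d = π/18.91 ≈ 0.1661 s.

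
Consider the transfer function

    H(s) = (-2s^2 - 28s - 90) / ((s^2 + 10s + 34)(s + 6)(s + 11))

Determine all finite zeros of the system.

Set the numerator to zero: -2s^2 - 28s - 90 = 0, i.e. -2·(s^2 + 14s + 45) = 0.
Factoring: (s + 9)(s + 5) = 0.

s = -9, -5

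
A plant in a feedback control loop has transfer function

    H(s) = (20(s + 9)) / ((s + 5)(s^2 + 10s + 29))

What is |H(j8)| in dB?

Substitute s = j8: numerator = 180 + j160, denominator = -815 + j120.
|H(j8)| = |180 + j160| / |-815 + j120| = 240.83 / 823.79 ≈ 0.2923.
In decibels: 20·log₁₀(0.2923) ≈ -10.7 dB.

|H(j8)|_dB ≈ -10.7 dB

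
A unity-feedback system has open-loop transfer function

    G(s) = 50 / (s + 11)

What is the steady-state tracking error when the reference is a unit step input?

e_ss = 0.1803

G(s) has no poles at the origin.
This is a Type 0 system. Kp = lim_{s→0} G(s) = 50/11.
e_ss = 1/(1 + Kp) = 1/(1 + 50/11) = 11/61 ≈ 0.1803.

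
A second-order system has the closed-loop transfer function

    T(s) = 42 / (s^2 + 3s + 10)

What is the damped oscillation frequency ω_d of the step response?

ω_d ≈ 2.784 rad/s

Comparing s^2 + 3s + 10 to s^2 + 2ζωₙs + ωₙ²: ωₙ = √10 ≈ 3.162 rad/s and ζ = 3/(2·√10) ≈ 0.4743.
ζωₙ = 3/2 = 1.5, so ω_d = ωₙ√(1−ζ²) = √(ωₙ² − (ζωₙ)²) = √(10 − 1.5²) = √7.75 ≈ 2.784 rad/s.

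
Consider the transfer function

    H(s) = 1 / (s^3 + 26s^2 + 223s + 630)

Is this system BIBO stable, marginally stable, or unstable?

stable

The denominator s^3 + 26s^2 + 223s + 630 factors as (s + 10)(s + 7)(s + 9), giving poles at s = -10, -7, -9.
Since all poles lie strictly in the left half-plane, the system is stable.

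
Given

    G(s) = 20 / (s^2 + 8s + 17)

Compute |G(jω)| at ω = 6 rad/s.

Substitute s = j6: numerator = 20, denominator = -19 + j48.
|G(j6)| = |20| / |-19 + j48| = 20 / 51.624 ≈ 0.3874.

|G(j6)| ≈ 0.3874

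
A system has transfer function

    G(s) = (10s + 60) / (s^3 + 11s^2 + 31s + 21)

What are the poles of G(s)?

The poles are the roots of the denominator s^3 + 11s^2 + 31s + 21 = 0.
Trying s = -7: the polynomial evaluates to 0, so (s + 7) is a factor.
Dividing out leaves s^2 + 4s + 3 = 0.
Factoring the quadratic: (s + 3)(s + 1) = 0.

s = -7, -3, -1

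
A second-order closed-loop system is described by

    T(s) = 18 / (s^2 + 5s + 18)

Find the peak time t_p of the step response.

t_p ≈ 0.9165 s

Comparing s^2 + 5s + 18 to s^2 + 2ζωₙs + ωₙ²: ωₙ = √18 ≈ 4.243 rad/s and ζ = 5/(2·√18) ≈ 0.5893.
ζωₙ = 5/2 = 2.5, so ω_d = ωₙ√(1−ζ²) = √(ωₙ² − (ζωₙ)²) = √(18 − 2.5²) = √11.75 ≈ 3.428 rad/s.
t_p = π/ω_d = π/3.428 ≈ 0.9165 s.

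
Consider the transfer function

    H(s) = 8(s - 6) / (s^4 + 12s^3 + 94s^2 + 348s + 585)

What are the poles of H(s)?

The poles are the roots of the denominator s^4 + 12s^3 + 94s^2 + 348s + 585 = 0.
No real roots exist; factor into two real quadratics: (s^2 + 6s + 45)(s^2 + 6s + 13) = 0.
Each quadratic gives a conjugate pair via the quadratic formula.

s = -3 ± 6j, -3 ± 2j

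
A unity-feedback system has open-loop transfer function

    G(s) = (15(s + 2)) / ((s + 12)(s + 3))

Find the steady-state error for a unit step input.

G(s) has no poles at the origin.
This is a Type 0 system. Kp = lim_{s→0} G(s) = 30/36 = 5/6.
e_ss = 1/(1 + Kp) = 1/(1 + 5/6) = 6/11 ≈ 0.5455.

e_ss = 0.5455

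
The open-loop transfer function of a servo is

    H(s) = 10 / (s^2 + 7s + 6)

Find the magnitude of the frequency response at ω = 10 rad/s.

|H(j10)| ≈ 0.08532

Substitute s = j10: numerator = 10, denominator = -94 + j70.
|H(j10)| = |10| / |-94 + j70| = 10 / 117.20 ≈ 0.08532.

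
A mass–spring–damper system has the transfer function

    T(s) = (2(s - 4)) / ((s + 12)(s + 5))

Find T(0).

T(0) = -2/15 ≈ -0.1333

At s = 0 each factor (s + a) contributes a and each (s^2 + bs + c) contributes c.
T(0) = 2·(-4) / ((12) · (5)) = -8/60 = -2/15.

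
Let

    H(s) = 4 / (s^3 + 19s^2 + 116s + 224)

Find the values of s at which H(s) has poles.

The poles are the roots of the denominator s^3 + 19s^2 + 116s + 224 = 0.
Trying s = -7: the polynomial evaluates to 0, so (s + 7) is a factor.
Dividing out leaves s^2 + 12s + 32 = 0.
Factoring the quadratic: (s + 4)(s + 8) = 0.

s = -7, -4, -8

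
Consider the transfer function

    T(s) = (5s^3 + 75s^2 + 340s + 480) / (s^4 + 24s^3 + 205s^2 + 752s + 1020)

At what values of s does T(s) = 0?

Set the numerator to zero: 5s^3 + 75s^2 + 340s + 480 = 0, i.e. 5·(s^3 + 15s^2 + 68s + 96) = 0.
Factoring: (s + 3)(s + 8)(s + 4) = 0.

s = -3, -8, -4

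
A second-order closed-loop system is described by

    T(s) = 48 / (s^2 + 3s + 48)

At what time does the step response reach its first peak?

Comparing s^2 + 3s + 48 to s^2 + 2ζωₙs + ωₙ²: ωₙ = √48 ≈ 6.928 rad/s and ζ = 3/(2·√48) ≈ 0.2165.
ζωₙ = 3/2 = 1.5, so ω_d = ωₙ√(1−ζ²) = √(ωₙ² − (ζωₙ)²) = √(48 − 1.5²) = √45.75 ≈ 6.764 rad/s.
t_p = π/ω_d = π/6.764 ≈ 0.4645 s.

t_p ≈ 0.4645 s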